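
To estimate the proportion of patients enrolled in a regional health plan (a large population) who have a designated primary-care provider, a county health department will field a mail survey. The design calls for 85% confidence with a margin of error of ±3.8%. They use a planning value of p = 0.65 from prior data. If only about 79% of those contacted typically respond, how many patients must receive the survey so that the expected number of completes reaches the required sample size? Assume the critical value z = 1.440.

414

Completed interviews needed: n₀ = 1.440² × 0.2275 / 0.038² ≈ 326.69 → 327.
At a 79% response rate, contacts needed = 327 / 0.79 ≈ 413.92 → 414.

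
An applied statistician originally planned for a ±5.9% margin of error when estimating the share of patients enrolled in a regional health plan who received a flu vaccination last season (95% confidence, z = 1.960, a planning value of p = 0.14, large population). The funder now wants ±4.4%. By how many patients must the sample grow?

At ±5.9%: n = 1.960² × 0.1204 / 0.059² ≈ 132.87 → 133.
At ±4.4%: n = 1.960² × 0.1204 / 0.044² ≈ 238.91 → 239.
Additional respondents: 239 − 133 = 106.

106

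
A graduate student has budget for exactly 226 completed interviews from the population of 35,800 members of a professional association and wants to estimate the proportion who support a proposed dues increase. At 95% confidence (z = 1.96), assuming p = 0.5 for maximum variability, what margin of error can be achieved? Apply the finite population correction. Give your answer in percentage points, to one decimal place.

6.5

Finite-population factor: (N−n)/(N−1) = (35800−226)/(35800−1) = 0.9937.
SE(p̂) = √[p(1−p)/n · (N−n)/(N−1)] = √[0.2500/226 × 0.9937] = 0.03315.
E = z × SE = 1.96 × 0.03315 = 0.06498 ≈ 6.5 percentage points.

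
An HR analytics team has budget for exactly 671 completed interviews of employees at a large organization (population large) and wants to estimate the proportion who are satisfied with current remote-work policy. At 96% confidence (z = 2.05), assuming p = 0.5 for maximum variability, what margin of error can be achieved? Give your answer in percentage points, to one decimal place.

4.0

SE(p̂) = √[p(1−p)/n] = √[0.2500/671] = 0.01930.
E = z × SE = 2.05 × 0.01930 = 0.03957, or 4.0 percentage points.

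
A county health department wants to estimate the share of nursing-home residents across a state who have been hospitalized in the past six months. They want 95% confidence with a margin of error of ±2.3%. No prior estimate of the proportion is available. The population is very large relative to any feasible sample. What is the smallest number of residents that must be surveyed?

1816

For 95% confidence, z = 1.960.
With no prior estimate, use p = 0.5, giving p(1−p) = 0.25.
n = z²·p(1−p)/E² = 1.960² × 0.2500 / 0.023² = 3.8416 × 0.2500 / 0.000529 ≈ 1815.50.
Rounding up gives n = 1816.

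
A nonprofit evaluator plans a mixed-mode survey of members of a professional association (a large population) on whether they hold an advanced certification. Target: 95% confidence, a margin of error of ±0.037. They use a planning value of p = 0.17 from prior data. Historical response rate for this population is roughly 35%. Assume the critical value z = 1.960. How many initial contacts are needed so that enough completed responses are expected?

1132

Completed interviews needed: n₀ = 1.960² × 0.1411 / 0.037² ≈ 395.95 → 396.
At a 35% response rate, contacts needed = 396 / 0.35 ≈ 1131.43 → 1132.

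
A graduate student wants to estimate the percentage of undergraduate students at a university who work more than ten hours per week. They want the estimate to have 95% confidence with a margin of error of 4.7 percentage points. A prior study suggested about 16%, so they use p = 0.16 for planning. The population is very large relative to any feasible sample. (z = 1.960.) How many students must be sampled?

With p = 0.16, p(1−p) = 0.1344.
n = z²·p(1−p)/E² = 1.960² × 0.1344 / 0.047² = 3.8416 × 0.1344 / 0.002209 ≈ 233.73.
Rounding up gives n = 234.

234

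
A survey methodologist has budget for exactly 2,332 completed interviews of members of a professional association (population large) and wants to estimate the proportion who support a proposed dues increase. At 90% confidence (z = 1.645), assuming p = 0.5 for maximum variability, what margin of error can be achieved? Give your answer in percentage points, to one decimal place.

SE(p̂) = √[p(1−p)/n] = √[0.2500/2332] = 0.01035.
E = z × SE = 1.645 × 0.01035 = 0.01703, or 1.7 percentage points.

1.7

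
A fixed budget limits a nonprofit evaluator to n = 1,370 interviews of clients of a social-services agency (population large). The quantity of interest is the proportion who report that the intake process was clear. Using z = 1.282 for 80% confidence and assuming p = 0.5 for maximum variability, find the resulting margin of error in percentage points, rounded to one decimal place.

1.7

SE(p̂) = √[p(1−p)/n] = √[0.2500/1370] = 0.01351.
E = z × SE = 1.282 × 0.01351 = 0.01732, or 1.7 percentage points.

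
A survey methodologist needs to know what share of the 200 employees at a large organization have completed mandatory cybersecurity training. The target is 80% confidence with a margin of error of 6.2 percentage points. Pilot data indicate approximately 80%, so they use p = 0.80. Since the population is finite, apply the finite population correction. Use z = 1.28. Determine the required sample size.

Unadjusted: n₀ = 1.28² × 0.80 × 0.20 / 0.062² ≈ 68.20, so n₀ = 69.
Finite population correction with N = 200: n = n₀ / (1 + (n₀−1)/N) = 69 / (1 + 68/200) = 69 / 1.3400 ≈ 51.49.
Rounding up, n = 52.

52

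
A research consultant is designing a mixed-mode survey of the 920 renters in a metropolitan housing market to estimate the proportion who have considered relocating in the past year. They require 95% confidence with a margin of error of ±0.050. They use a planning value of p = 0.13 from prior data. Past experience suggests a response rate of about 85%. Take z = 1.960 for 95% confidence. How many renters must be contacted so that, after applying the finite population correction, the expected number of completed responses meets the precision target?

Completed interviews needed (unadjusted): n₀ = 1.960² × 0.1131 / 0.050² ≈ 173.79 → 174.
FPC for N = 920: n = 174 / (1 + 173/920) = 174 / 1.1880 ≈ 146.46 → 147.
At an 85% response rate, contacts needed = 147 / 0.85 ≈ 172.94 → 173.

173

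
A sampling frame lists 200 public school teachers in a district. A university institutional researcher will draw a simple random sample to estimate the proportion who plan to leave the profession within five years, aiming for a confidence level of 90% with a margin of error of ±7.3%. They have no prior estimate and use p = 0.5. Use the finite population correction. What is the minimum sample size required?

For 90% confidence, z = 1.64.
Unadjusted: n₀ = 1.64² × 0.50 × 0.50 / 0.073² ≈ 126.18, so n₀ = 127.
Finite population correction with N = 200: n = n₀ / (1 + (n₀−1)/N) = 127 / (1 + 126/200) = 127 / 1.6300 ≈ 77.91.
Rounding up, n = 78.

78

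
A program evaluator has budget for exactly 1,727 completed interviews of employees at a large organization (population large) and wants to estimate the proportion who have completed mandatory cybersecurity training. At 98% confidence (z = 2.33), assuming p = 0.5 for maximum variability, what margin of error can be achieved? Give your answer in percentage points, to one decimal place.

2.8

SE(p̂) = √[p(1−p)/n] = √[0.2500/1727] = 0.01203.
E = z × SE = 2.33 × 0.01203 = 0.02803, or 2.8 percentage points.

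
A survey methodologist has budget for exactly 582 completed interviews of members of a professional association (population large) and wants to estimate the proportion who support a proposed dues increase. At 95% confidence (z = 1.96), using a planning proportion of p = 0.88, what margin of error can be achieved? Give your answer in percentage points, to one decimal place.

2.6

SE(p̂) = √[p(1−p)/n] = √[0.1056/582] = 0.01347.
E = z × SE = 1.96 × 0.01347 = 0.02640, or 2.6 percentage points.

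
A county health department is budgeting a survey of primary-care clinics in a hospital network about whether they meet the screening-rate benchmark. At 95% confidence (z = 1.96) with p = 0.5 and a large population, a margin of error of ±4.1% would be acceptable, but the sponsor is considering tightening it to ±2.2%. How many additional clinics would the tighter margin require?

1413

At ±4.1%: n = 1.96² × 0.2500 / 0.041² ≈ 571.33 → 572.
At ±2.2%: n = 1.96² × 0.2500 / 0.022² ≈ 1984.30 → 1985.
Additional respondents: 1985 − 572 = 1413.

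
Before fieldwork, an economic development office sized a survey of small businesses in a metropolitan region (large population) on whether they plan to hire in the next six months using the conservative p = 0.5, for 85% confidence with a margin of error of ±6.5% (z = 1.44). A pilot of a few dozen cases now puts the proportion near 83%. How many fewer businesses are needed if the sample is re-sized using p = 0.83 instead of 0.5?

53

Conservative (p = 0.5): n = 1.44² × 0.25 / 0.065² ≈ 122.70 → 123.
Using p = 0.83: p(1−p) = 0.1411, so n = 1.44² × 0.1411 / 0.065² ≈ 69.25 → 70.
Reduction: 123 − 70 = 53.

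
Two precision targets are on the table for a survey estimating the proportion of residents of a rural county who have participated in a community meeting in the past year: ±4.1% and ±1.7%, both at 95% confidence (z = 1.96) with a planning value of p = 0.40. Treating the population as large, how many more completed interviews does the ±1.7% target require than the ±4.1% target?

At ±4.1%: n = 1.96² × 0.2400 / 0.041² ≈ 548.47 → 549.
At ±1.7%: n = 1.96² × 0.2400 / 0.017² ≈ 3190.26 → 3191.
Additional respondents: 3191 − 549 = 2642.

2642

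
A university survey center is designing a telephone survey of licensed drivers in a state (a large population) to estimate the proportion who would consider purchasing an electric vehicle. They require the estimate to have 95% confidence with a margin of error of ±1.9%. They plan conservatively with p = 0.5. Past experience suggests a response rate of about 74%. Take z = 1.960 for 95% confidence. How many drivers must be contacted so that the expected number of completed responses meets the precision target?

3596

Completed interviews needed: n₀ = 1.960² × 0.2500 / 0.019² ≈ 2660.39 → 2661.
At a 74% response rate, contacts needed = 2661 / 0.74 ≈ 3595.95 → 3596.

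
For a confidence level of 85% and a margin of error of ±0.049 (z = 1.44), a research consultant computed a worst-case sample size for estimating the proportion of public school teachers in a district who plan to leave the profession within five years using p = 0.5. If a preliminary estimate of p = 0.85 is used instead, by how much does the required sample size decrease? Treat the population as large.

Conservative (p = 0.5): n = 1.44² × 0.25 / 0.049² ≈ 215.91 → 216.
Using p = 0.85: p(1−p) = 0.1275, so n = 1.44² × 0.1275 / 0.049² ≈ 110.11 → 111.
Reduction: 216 − 111 = 105.

105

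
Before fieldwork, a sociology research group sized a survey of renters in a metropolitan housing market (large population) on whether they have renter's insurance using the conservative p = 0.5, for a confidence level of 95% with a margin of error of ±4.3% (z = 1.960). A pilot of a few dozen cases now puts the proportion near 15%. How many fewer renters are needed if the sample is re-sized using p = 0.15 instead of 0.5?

255

Conservative (p = 0.5): n = 1.960² × 0.25 / 0.043² ≈ 519.42 → 520.
Using p = 0.15: p(1−p) = 0.1275, so n = 1.960² × 0.1275 / 0.043² ≈ 264.90 → 265.
Reduction: 520 − 265 = 255.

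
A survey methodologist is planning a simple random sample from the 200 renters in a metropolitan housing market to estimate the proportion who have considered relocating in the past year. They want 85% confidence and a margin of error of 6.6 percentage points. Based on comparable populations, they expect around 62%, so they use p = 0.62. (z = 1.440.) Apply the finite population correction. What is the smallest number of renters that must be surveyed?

73

Unadjusted: n₀ = 1.440² × 0.62 × 0.38 / 0.066² ≈ 112.15, so n₀ = 113.
Finite population correction with N = 200: n = n₀ / (1 + (n₀−1)/N) = 113 / (1 + 112/200) = 113 / 1.5600 ≈ 72.44.
Rounding up, n = 73.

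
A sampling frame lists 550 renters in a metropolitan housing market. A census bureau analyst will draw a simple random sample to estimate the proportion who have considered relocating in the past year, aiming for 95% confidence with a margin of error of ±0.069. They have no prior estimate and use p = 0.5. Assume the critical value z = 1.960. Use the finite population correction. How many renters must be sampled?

148

Unadjusted: n₀ = 1.960² × 0.50 × 0.50 / 0.069² ≈ 201.72, so n₀ = 202.
Finite population correction with N = 550: n = n₀ / (1 + (n₀−1)/N) = 202 / (1 + 201/550) = 202 / 1.3655 ≈ 147.94.
Rounding up, n = 148.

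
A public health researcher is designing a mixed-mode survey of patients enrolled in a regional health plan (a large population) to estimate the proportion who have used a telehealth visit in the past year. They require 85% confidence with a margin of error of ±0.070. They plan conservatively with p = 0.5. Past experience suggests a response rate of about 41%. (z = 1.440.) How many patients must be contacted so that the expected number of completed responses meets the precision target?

Completed interviews needed: n₀ = 1.440² × 0.2500 / 0.070² ≈ 105.80 → 106.
At a 41% response rate, contacts needed = 106 / 0.41 ≈ 258.54 → 259.

259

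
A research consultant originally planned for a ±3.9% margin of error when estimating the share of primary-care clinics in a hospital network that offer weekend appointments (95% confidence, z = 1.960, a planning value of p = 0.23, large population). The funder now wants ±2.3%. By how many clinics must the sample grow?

839

At ±3.9%: n = 1.960² × 0.1771 / 0.039² ≈ 447.30 → 448.
At ±2.3%: n = 1.960² × 0.1771 / 0.023² ≈ 1286.10 → 1287.
Additional respondents: 1287 − 448 = 839.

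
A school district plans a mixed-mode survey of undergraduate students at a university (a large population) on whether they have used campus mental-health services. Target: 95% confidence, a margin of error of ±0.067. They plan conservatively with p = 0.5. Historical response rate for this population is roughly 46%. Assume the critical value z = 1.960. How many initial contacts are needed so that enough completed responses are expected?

466

Completed interviews needed: n₀ = 1.960² × 0.2500 / 0.067² ≈ 213.95 → 214.
At a 46% response rate, contacts needed = 214 / 0.46 ≈ 465.22 → 466.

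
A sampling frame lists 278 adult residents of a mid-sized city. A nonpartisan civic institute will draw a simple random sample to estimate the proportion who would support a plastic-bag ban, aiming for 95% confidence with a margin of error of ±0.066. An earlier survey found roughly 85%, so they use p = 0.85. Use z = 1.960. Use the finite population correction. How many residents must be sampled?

81

Unadjusted: n₀ = 1.960² × 0.85 × 0.15 / 0.066² ≈ 112.44, so n₀ = 113.
Finite population correction with N = 278: n = n₀ / (1 + (n₀−1)/N) = 113 / (1 + 112/278) = 113 / 1.4029 ≈ 80.55.
Rounding up, n = 81.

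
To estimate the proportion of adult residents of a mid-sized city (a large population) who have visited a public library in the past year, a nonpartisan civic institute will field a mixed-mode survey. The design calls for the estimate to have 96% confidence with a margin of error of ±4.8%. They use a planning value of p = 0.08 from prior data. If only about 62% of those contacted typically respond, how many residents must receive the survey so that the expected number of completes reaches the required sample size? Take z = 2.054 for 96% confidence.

Completed interviews needed: n₀ = 2.054² × 0.0736 / 0.048² ≈ 134.77 → 135.
At a 62% response rate, contacts needed = 135 / 0.62 ≈ 217.74 → 218.

218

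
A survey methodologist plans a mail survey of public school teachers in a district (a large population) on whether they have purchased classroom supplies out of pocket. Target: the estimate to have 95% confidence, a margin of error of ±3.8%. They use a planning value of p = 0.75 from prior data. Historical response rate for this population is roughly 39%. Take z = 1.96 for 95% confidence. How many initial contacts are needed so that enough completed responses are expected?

1280

Completed interviews needed: n₀ = 1.96² × 0.1875 / 0.038² ≈ 498.82 → 499.
At a 39% response rate, contacts needed = 499 / 0.39 ≈ 1279.49 → 1280.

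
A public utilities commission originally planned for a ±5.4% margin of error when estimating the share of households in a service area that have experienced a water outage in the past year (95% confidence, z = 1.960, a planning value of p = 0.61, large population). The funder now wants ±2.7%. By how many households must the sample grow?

At ±5.4%: n = 1.960² × 0.2379 / 0.054² ≈ 313.41 → 314.
At ±2.7%: n = 1.960² × 0.2379 / 0.027² ≈ 1253.66 → 1254.
Additional respondents: 1254 − 314 = 940.

940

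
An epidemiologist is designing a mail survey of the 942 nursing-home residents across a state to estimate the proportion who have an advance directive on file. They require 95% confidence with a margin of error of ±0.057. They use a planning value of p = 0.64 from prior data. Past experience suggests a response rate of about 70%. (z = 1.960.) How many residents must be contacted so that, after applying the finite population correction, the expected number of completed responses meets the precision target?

Completed interviews needed (unadjusted): n₀ = 1.960² × 0.2304 / 0.057² ≈ 272.42 → 273.
FPC for N = 942: n = 273 / (1 + 272/942) = 273 / 1.2887 ≈ 211.83 → 212.
At a 70% response rate, contacts needed = 212 / 0.70 ≈ 302.86 → 303.

303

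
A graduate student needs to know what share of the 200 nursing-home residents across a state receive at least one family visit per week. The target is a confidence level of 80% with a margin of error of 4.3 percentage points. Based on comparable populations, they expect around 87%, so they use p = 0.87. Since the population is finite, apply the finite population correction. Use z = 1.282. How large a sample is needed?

Unadjusted: n₀ = 1.282² × 0.87 × 0.13 / 0.043² ≈ 100.53, so n₀ = 101.
Finite population correction with N = 200: n = n₀ / (1 + (n₀−1)/N) = 101 / (1 + 100/200) = 101 / 1.5000 ≈ 67.33.
Rounding up, n = 68.

68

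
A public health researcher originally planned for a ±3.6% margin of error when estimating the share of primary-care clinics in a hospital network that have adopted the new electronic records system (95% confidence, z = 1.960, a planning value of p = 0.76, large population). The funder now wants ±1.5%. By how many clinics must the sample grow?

At ±3.6%: n = 1.960² × 0.1824 / 0.036² ≈ 540.67 → 541.
At ±1.5%: n = 1.960² × 0.1824 / 0.015² ≈ 3114.26 → 3115.
Additional respondents: 3115 − 541 = 2574.

2574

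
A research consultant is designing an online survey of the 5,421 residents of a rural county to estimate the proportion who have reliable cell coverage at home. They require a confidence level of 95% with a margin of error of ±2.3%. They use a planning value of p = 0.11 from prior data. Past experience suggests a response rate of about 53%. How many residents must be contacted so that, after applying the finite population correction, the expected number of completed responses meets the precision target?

For 95% confidence, z = 1.960.
Completed interviews needed (unadjusted): n₀ = 1.960² × 0.0979 / 0.023² ≈ 710.95 → 711.
FPC for N = 5,421: n = 711 / (1 + 710/5421) = 711 / 1.1310 ≈ 628.66 → 629.
At a 53% response rate, contacts needed = 629 / 0.53 ≈ 1186.79 → 1187.

1187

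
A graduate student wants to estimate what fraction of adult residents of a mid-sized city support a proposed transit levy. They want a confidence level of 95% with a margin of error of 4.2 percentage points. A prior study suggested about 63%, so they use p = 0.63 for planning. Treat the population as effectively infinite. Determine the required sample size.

508

For 95% confidence, z = 1.960.
With p = 0.63, p(1−p) = 0.2331.
n = z²·p(1−p)/E² = 1.960² × 0.2331 / 0.042² = 3.8416 × 0.2331 / 0.001764 ≈ 507.64.
Rounding up gives n = 508.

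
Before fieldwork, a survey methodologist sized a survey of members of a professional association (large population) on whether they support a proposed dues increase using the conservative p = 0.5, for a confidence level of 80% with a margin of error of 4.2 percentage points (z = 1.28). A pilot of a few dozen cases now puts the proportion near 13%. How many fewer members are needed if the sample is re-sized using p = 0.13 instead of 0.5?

127

Conservative (p = 0.5): n = 1.28² × 0.25 / 0.042² ≈ 232.20 → 233.
Using p = 0.13: p(1−p) = 0.1131, so n = 1.28² × 0.1131 / 0.042² ≈ 105.05 → 106.
Reduction: 233 − 106 = 127.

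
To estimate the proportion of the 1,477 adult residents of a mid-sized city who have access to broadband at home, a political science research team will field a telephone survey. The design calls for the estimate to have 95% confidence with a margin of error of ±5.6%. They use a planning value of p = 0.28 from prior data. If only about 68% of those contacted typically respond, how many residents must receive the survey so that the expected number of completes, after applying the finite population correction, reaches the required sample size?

For 95% confidence, z = 1.960.
Completed interviews needed (unadjusted): n₀ = 1.960² × 0.2016 / 0.056² ≈ 246.96 → 247.
FPC for N = 1,477: n = 247 / (1 + 246/1477) = 247 / 1.1666 ≈ 211.73 → 212.
At a 68% response rate, contacts needed = 212 / 0.68 ≈ 311.76 → 312.

312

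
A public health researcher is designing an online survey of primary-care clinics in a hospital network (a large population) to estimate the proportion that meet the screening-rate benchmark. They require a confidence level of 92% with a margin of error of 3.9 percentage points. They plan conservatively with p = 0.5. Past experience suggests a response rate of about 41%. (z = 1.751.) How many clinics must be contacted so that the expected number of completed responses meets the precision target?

1230

Completed interviews needed: n₀ = 1.751² × 0.2500 / 0.039² ≈ 503.94 → 504.
At a 41% response rate, contacts needed = 504 / 0.41 ≈ 1229.27 → 1230.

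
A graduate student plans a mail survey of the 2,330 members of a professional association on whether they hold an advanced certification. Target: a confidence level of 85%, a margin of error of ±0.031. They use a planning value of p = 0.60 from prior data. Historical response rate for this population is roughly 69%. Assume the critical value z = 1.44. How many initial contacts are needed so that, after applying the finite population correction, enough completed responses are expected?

615

Completed interviews needed (unadjusted): n₀ = 1.44² × 0.2400 / 0.031² ≈ 517.86 → 518.
FPC for N = 2,330: n = 518 / (1 + 517/2330) = 518 / 1.2219 ≈ 423.93 → 424.
At a 69% response rate, contacts needed = 424 / 0.69 ≈ 614.49 → 615.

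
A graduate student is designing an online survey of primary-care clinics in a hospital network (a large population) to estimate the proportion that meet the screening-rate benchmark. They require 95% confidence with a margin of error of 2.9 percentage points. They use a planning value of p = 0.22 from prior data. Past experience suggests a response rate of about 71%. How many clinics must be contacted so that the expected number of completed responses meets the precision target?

1105

For 95% confidence, z = 1.960.
Completed interviews needed: n₀ = 1.960² × 0.1716 / 0.029² ≈ 783.85 → 784.
At a 71% response rate, contacts needed = 784 / 0.71 ≈ 1104.23 → 1105.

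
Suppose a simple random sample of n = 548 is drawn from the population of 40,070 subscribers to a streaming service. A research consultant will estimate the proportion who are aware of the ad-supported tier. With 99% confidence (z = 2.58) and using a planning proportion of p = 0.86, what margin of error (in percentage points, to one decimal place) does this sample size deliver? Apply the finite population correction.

Finite-population factor: (N−n)/(N−1) = (40070−548)/(40070−1) = 0.9863.
SE(p̂) = √[p(1−p)/n · (N−n)/(N−1)] = √[0.1204/548 × 0.9863] = 0.01472.
E = z × SE = 2.58 × 0.01472 = 0.03798 ≈ 3.8 percentage points.

3.8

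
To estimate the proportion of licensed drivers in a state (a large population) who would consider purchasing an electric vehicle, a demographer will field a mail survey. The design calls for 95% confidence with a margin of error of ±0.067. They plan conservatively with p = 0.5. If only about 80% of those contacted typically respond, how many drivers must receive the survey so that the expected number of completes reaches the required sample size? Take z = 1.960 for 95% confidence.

268

Completed interviews needed: n₀ = 1.960² × 0.2500 / 0.067² ≈ 213.95 → 214.
At an 80% response rate, contacts needed = 214 / 0.80 ≈ 267.50 → 268.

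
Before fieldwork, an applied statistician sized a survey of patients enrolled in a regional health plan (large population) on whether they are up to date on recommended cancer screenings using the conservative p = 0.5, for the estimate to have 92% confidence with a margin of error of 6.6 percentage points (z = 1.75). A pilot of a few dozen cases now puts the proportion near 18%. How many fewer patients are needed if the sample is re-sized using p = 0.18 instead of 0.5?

72

Conservative (p = 0.5): n = 1.75² × 0.25 / 0.066² ≈ 175.76 → 176.
Using p = 0.18: p(1−p) = 0.1476, so n = 1.75² × 0.1476 / 0.066² ≈ 103.77 → 104.
Reduction: 176 − 104 = 72.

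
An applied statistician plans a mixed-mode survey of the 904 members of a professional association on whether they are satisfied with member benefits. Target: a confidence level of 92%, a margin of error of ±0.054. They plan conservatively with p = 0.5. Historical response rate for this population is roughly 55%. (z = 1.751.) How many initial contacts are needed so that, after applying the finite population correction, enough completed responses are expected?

Completed interviews needed (unadjusted): n₀ = 1.751² × 0.2500 / 0.054² ≈ 262.86 → 263.
FPC for N = 904: n = 263 / (1 + 262/904) = 263 / 1.2898 ≈ 203.90 → 204.
At a 55% response rate, contacts needed = 204 / 0.55 ≈ 370.91 → 371.

371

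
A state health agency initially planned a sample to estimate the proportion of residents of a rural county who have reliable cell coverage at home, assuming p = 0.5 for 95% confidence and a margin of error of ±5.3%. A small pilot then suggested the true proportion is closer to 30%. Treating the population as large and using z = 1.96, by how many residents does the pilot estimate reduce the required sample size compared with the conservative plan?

54

Conservative (p = 0.5): n = 1.96² × 0.25 / 0.053² ≈ 341.90 → 342.
Using p = 0.30: p(1−p) = 0.2100, so n = 1.96² × 0.2100 / 0.053² ≈ 287.20 → 288.
Reduction: 342 − 288 = 54.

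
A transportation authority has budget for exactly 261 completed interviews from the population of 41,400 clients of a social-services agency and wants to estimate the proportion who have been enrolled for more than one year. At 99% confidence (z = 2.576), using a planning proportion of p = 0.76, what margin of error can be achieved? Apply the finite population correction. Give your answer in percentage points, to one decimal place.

6.8

Finite-population factor: (N−n)/(N−1) = (41400−261)/(41400−1) = 0.9937.
SE(p̂) = √[p(1−p)/n · (N−n)/(N−1)] = √[0.1824/261 × 0.9937] = 0.02635.
E = z × SE = 2.576 × 0.02635 = 0.06788 ≈ 6.8 percentage points.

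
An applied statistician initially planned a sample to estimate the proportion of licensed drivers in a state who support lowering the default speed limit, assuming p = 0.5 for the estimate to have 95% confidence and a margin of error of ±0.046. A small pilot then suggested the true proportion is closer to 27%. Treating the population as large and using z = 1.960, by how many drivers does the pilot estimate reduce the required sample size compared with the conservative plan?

96

Conservative (p = 0.5): n = 1.960² × 0.25 / 0.046² ≈ 453.88 → 454.
Using p = 0.27: p(1−p) = 0.1971, so n = 1.960² × 0.1971 / 0.046² ≈ 357.84 → 358.
Reduction: 454 − 358 = 96.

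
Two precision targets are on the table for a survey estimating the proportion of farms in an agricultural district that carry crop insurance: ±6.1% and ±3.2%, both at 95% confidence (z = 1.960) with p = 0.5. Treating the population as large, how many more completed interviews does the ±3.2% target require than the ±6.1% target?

679

At ±6.1%: n = 1.960² × 0.2500 / 0.061² ≈ 258.10 → 259.
At ±3.2%: n = 1.960² × 0.2500 / 0.032² ≈ 937.89 → 938.
Additional respondents: 938 − 259 = 679.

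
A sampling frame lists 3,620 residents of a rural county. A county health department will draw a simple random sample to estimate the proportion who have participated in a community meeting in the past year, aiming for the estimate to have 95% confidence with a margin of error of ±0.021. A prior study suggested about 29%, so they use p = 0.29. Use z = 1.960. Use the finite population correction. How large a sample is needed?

1200

Unadjusted: n₀ = 1.960² × 0.29 × 0.71 / 0.021² ≈ 1793.62, so n₀ = 1794.
Finite population correction with N = 3,620: n = n₀ / (1 + (n₀−1)/N) = 1794 / (1 + 1793/3620) = 1794 / 1.4953 ≈ 1199.76.
Rounding up, n = 1200.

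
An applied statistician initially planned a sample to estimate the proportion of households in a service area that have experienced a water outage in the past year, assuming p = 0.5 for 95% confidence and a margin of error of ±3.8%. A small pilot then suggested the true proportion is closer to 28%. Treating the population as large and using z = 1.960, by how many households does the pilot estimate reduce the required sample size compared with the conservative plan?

Conservative (p = 0.5): n = 1.960² × 0.25 / 0.038² ≈ 665.10 → 666.
Using p = 0.28: p(1−p) = 0.2016, so n = 1.960² × 0.2016 / 0.038² ≈ 536.33 → 537.
Reduction: 666 − 537 = 129.

129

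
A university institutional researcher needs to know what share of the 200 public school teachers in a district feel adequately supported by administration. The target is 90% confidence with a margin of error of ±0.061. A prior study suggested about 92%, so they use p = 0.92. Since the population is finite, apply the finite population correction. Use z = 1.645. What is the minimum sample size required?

Unadjusted: n₀ = 1.645² × 0.92 × 0.08 / 0.061² ≈ 53.52, so n₀ = 54.
Finite population correction with N = 200: n = n₀ / (1 + (n₀−1)/N) = 54 / (1 + 53/200) = 54 / 1.2650 ≈ 42.69.
Rounding up, n = 43.

43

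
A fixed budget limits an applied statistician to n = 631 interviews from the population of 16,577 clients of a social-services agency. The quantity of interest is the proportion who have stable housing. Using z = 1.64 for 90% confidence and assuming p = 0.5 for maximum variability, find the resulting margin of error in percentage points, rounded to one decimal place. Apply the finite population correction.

Finite-population factor: (N−n)/(N−1) = (16577−631)/(16577−1) = 0.9620.
SE(p̂) = √[p(1−p)/n · (N−n)/(N−1)] = √[0.2500/631 × 0.9620] = 0.01952.
E = z × SE = 1.64 × 0.01952 = 0.03202 ≈ 3.2 percentage points.

3.2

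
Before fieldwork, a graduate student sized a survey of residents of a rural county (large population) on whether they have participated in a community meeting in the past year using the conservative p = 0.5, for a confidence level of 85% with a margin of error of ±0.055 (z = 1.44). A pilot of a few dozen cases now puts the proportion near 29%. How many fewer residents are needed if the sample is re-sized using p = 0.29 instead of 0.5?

Conservative (p = 0.5): n = 1.44² × 0.25 / 0.055² ≈ 171.37 → 172.
Using p = 0.29: p(1−p) = 0.2059, so n = 1.44² × 0.2059 / 0.055² ≈ 141.14 → 142.
Reduction: 172 − 142 = 30.

30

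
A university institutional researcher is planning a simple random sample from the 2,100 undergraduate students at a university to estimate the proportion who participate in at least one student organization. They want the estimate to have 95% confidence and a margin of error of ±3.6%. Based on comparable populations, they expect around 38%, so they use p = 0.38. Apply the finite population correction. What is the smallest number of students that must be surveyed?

525

For 95% confidence, z = 1.960.
Unadjusted: n₀ = 1.960² × 0.38 × 0.62 / 0.036² ≈ 698.36, so n₀ = 699.
Finite population correction with N = 2,100: n = n₀ / (1 + (n₀−1)/N) = 699 / (1 + 698/2100) = 699 / 1.3324 ≈ 524.62.
Rounding up, n = 525.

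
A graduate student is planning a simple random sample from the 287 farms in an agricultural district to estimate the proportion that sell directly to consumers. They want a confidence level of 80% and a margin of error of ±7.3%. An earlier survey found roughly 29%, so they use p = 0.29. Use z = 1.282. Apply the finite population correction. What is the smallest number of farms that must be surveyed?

53

Unadjusted: n₀ = 1.282² × 0.29 × 0.71 / 0.073² ≈ 63.50, so n₀ = 64.
Finite population correction with N = 287: n = n₀ / (1 + (n₀−1)/N) = 64 / (1 + 63/287) = 64 / 1.2195 ≈ 52.48.
Rounding up, n = 53.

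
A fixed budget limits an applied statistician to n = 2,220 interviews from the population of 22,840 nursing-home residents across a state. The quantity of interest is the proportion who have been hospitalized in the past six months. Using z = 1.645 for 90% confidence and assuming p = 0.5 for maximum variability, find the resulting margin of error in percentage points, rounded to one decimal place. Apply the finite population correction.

1.7

Finite-population factor: (N−n)/(N−1) = (22840−2220)/(22840−1) = 0.9028.
SE(p̂) = √[p(1−p)/n · (N−n)/(N−1)] = √[0.2500/2220 × 0.9028] = 0.01008.
E = z × SE = 1.645 × 0.01008 = 0.01659 ≈ 1.7 percentage points.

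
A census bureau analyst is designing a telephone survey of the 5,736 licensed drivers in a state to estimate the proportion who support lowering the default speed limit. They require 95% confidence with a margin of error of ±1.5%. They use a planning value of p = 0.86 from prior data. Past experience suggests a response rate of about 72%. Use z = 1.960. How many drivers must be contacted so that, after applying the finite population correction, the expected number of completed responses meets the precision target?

Completed interviews needed (unadjusted): n₀ = 1.960² × 0.1204 / 0.015² ≈ 2055.68 → 2056.
FPC for N = 5,736: n = 2056 / (1 + 2055/5736) = 2056 / 1.3583 ≈ 1513.70 → 1514.
At a 72% response rate, contacts needed = 1514 / 0.72 ≈ 2102.78 → 2103.

2103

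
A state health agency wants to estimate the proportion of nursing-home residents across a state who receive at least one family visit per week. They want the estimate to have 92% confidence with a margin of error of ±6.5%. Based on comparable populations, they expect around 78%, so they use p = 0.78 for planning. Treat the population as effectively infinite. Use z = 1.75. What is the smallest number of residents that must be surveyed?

125

With p = 0.78, p(1−p) = 0.1716.
n = z²·p(1−p)/E² = 1.75² × 0.1716 / 0.065² = 3.0625 × 0.1716 / 0.004225 ≈ 124.38.
Rounding up gives n = 125.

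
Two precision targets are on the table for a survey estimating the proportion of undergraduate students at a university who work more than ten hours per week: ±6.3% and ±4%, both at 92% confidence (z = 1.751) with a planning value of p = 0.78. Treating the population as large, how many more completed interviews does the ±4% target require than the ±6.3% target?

196

At ±6.3%: n = 1.751² × 0.1716 / 0.063² ≈ 132.56 → 133.
At ±4%: n = 1.751² × 0.1716 / 0.040² ≈ 328.83 → 329.
Additional respondents: 329 − 133 = 196.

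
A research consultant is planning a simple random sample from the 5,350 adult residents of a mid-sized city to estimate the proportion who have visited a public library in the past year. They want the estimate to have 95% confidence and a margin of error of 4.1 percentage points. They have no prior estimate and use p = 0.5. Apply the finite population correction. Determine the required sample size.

For 95% confidence, z = 1.960.
Unadjusted: n₀ = 1.960² × 0.50 × 0.50 / 0.041² ≈ 571.33, so n₀ = 572.
Finite population correction with N = 5,350: n = n₀ / (1 + (n₀−1)/N) = 572 / (1 + 571/5350) = 572 / 1.1067 ≈ 516.84.
Rounding up, n = 517.

517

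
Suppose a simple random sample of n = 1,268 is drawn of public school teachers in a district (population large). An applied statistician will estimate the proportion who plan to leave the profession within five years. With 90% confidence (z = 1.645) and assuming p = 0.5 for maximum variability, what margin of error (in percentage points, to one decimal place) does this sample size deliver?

2.3

SE(p̂) = √[p(1−p)/n] = √[0.2500/1268] = 0.01404.
E = z × SE = 1.645 × 0.01404 = 0.02310, or 2.3 percentage points.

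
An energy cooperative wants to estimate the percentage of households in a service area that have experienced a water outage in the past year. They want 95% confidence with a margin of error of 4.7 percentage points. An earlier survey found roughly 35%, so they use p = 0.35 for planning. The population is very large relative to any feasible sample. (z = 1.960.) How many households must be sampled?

396

With p = 0.35, p(1−p) = 0.2275.
n = z²·p(1−p)/E² = 1.960² × 0.2275 / 0.047² = 3.8416 × 0.2275 / 0.002209 ≈ 395.64.
Rounding up gives n = 396.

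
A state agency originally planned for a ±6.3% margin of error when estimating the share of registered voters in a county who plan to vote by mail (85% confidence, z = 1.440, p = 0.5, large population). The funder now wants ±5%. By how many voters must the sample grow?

At ±6.3%: n = 1.440² × 0.2500 / 0.063² ≈ 130.61 → 131.
At ±5%: n = 1.440² × 0.2500 / 0.050² ≈ 207.36 → 208.
Additional respondents: 208 − 131 = 77.

77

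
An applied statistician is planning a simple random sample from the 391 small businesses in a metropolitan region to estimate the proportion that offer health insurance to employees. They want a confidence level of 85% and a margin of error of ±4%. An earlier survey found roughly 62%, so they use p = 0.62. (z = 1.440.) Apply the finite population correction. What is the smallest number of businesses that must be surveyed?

Unadjusted: n₀ = 1.440² × 0.62 × 0.38 / 0.040² ≈ 305.34, so n₀ = 306.
Finite population correction with N = 391: n = n₀ / (1 + (n₀−1)/N) = 306 / (1 + 305/391) = 306 / 1.7801 ≈ 171.91.
Rounding up, n = 172.

172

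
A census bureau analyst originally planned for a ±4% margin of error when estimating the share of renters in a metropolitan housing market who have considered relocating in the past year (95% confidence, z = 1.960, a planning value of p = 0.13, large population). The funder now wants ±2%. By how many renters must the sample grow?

815

At ±4%: n = 1.960² × 0.1131 / 0.040² ≈ 271.55 → 272.
At ±2%: n = 1.960² × 0.1131 / 0.020² ≈ 1086.21 → 1087.
Additional respondents: 1087 − 272 = 815.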